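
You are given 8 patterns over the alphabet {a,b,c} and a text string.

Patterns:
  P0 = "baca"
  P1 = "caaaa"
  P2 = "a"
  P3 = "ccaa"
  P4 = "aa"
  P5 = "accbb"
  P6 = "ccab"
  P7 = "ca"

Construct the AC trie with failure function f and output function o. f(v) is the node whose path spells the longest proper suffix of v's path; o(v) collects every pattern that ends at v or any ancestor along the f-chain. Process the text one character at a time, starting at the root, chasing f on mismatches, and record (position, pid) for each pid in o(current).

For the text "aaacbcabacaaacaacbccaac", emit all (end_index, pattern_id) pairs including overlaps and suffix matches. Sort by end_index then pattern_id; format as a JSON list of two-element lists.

Build automaton:
Trie (insert patterns):
  0='ε' goto a→10 b→1 c→5
  1='b' goto a→2
  2='ba' goto c→3
  3='bac' goto a→4
  4='baca' goto ·  ←P0
  5='c' goto a→6 c→11
  6='ca' goto a→7  ←P7
  7='caa' goto a→8
  8='caaa' goto a→9
  9='caaaa' goto ·  ←P1
  10='a' goto a→14 c→15  ←P2
  11='cc' goto a→12
  12='cca' goto a→13 b→19
  13='ccaa' goto ·  ←P3
  14='aa' goto ·  ←P4
  15='ac' goto c→16
  16='acc' goto b→17
  17='accb' goto b→18
  18='accbb' goto ·  ←P5
  19='ccab' goto ·  ←P6

Failure links (BFS by depth):
  fail(1) 'b': from fail(0)=0 chase 'b': 0 ⇒ 0;  out=∅∪out(0)=∅
  fail(5) 'c': from fail(0)=0 chase 'c': 0 ⇒ 0;  out=∅∪out(0)=∅
  fail(10) 'a': from fail(0)=0 chase 'a': 0 ⇒ 0;  out={2}∪out(0)={2}
  fail(2) 'ba': from fail(1)=0 chase 'a': 0 ⇒ 10;  out=∅∪out(10)={2}
  fail(6) 'ca': from fail(5)=0 chase 'a': 0 ⇒ 10;  out={7}∪out(10)={2,7}
  fail(11) 'cc': from fail(5)=0 chase 'c': 0 ⇒ 5;  out=∅∪out(5)=∅
  fail(14) 'aa': from fail(10)=0 chase 'a': 0 ⇒ 10;  out={4}∪out(10)={2,4}
  fail(15) 'ac': from fail(10)=0 chase 'c': 0 ⇒ 5;  out=∅∪out(5)=∅
  fail(3) 'bac': from fail(2)=10 chase 'c': 10 ⇒ 15;  out=∅∪out(15)=∅
  fail(7) 'caa': from fail(6)=10 chase 'a': 10 ⇒ 14;  out=∅∪out(14)={2,4}
  fail(12) 'cca': from fail(11)=5 chase 'a': 5 ⇒ 6;  out=∅∪out(6)={2,7}
  fail(16) 'acc': from fail(15)=5 chase 'c': 5 ⇒ 11;  out=∅∪out(11)=∅
  fail(4) 'baca': from fail(3)=15 chase 'a': 15→5 ⇒ 6;  out={0}∪out(6)={0,2,7}
  fail(8) 'caaa': from fail(7)=14 chase 'a': 14→10 ⇒ 14;  out=∅∪out(14)={2,4}
  fail(13) 'ccaa': from fail(12)=6 chase 'a': 6 ⇒ 7;  out={3}∪out(7)={2,3,4}
  fail(17) 'accb': from fail(16)=11 chase 'b': 11→5→0 ⇒ 1;  out=∅∪out(1)=∅
  fail(19) 'ccab': from fail(12)=6 chase 'b': 6→10→0 ⇒ 1;  out={6}∪out(1)={6}
  fail(9) 'caaaa': from fail(8)=14 chase 'a': 14→10 ⇒ 14;  out={1}∪out(14)={1,2,4}
  fail(18) 'accbb': from fail(17)=1 chase 'b': 1→0 ⇒ 1;  out={5}∪out(1)={5}

Scan:
[0] read 'a'  n0⇒n10  → match P2@[0:0]
[1] read 'a'  n10⇒n14  → match P2@[1:1],P4@[0:1]
[2] read 'a'  n14⇒n14 (fail-walked)  → match P2@[2:2],P4@[1:2]
[3] read 'c'  n14⇒n15 (fail-walked)
[4] read 'b'  n15⇒n1 (fail-walked)
[5] read 'c'  n1⇒n5 (fail-walked)
[6] read 'a'  n5⇒n6  → match P2@[6:6],P7@[5:6]
[7] read 'b'  n6⇒n1 (fail-walked)
[8] read 'a'  n1⇒n2  → match P2@[8:8]
[9] read 'c'  n2⇒n3
[10] read 'a'  n3⇒n4  → match P0@[7:10],P2@[10:10],P7@[9:10]
[11] read 'a'  n4⇒n7 (fail-walked)  → match P2@[11:11],P4@[10:11]
[12] read 'a'  n7⇒n8  → match P2@[12:12],P4@[11:12]
[13] read 'c'  n8⇒n15 (fail-walked)
[14] read 'a'  n15⇒n6 (fail-walked)  → match P2@[14:14],P7@[13:14]
[15] read 'a'  n6⇒n7  → match P2@[15:15],P4@[14:15]
[16] read 'c'  n7⇒n15 (fail-walked)
[17] read 'b'  n15⇒n1 (fail-walked)
[18] read 'c'  n1⇒n5 (fail-walked)
[19] read 'c'  n5⇒n11
[20] read 'a'  n11⇒n12  → match P2@[20:20],P7@[19:20]
[21] read 'a'  n12⇒n13  → match P2@[21:21],P3@[18:21],P4@[20:21]
[22] read 'c'  n13⇒n15 (fail-walked)

Matches: [[0,2],[1,2],[1,4],[2,2],[2,4],[6,2],[6,7],[8,2],[10,0],[10,2],[10,7],[11,2],[11,4],[12,2],[12,4],[14,2],[14,7],[15,2],[15,4],[20,2],[20,7],[21,2],[21,3],[21,4]]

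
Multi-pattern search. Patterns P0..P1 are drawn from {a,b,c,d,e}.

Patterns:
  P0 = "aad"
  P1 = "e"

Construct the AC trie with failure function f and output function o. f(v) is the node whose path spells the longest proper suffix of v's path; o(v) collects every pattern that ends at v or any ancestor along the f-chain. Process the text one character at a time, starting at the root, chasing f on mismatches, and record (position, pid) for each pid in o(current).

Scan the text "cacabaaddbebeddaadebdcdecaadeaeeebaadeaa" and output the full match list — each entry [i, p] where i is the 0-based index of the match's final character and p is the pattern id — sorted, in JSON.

Build automaton:
Trie nodes:
  0='ε' goto a→1 e→4
  1='a' goto a→2
  2='aa' goto d→3
  3='aad' goto ·  ←P0
  4='e' goto ·  ←P1

Failure links (BFS by depth):
  n1('a'): parent n0 fail=0; on 'a' 0 → fail=0;  out ∅∪∅=∅
  n4('e'): parent n0 fail=0; on 'e' 0 → fail=0;  out {1}∪∅={1}
  n2('aa'): parent n1 fail=0; on 'a' 0 → fail=1;  out ∅∪∅=∅
  n3('aad'): parent n2 fail=1; on 'd' 1→0 → fail=0;  out {0}∪∅={0}

Text stream:
pos 0 'c': at 0
pos 1 'a': at 1
pos 2 'c': at 0 (fail-walked)
pos 3 'a': at 1
pos 4 'b': at 0 (fail-walked)
pos 5 'a': at 1
pos 6 'a': at 2
pos 7 'd': at 3  ** P0@[5:7]
pos 8 'd': at 0 (fail-walked)
pos 9 'b': at 0
pos 10 'e': at 4  ** P1@[10:10]
pos 11 'b': at 0 (fail-walked)
pos 12 'e': at 4  ** P1@[12:12]
pos 13 'd': at 0 (fail-walked)
pos 14 'd': at 0
pos 15 'a': at 1
pos 16 'a': at 2
pos 17 'd': at 3  ** P0@[15:17]
pos 18 'e': at 4 (fail-walked)  ** P1@[18:18]
pos 19 'b': at 0 (fail-walked)
pos 20 'd': at 0
pos 21 'c': at 0
pos 22 'd': at 0
pos 23 'e': at 4  ** P1@[23:23]
pos 24 'c': at 0 (fail-walked)
pos 25 'a': at 1
pos 26 'a': at 2
pos 27 'd': at 3  ** P0@[25:27]
pos 28 'e': at 4 (fail-walked)  ** P1@[28:28]
pos 29 'a': at 1 (fail-walked)
pos 30 'e': at 4 (fail-walked)  ** P1@[30:30]
pos 31 'e': at 4 (fail-walked)  ** P1@[31:31]
pos 32 'e': at 4 (fail-walked)  ** P1@[32:32]
pos 33 'b': at 0 (fail-walked)
pos 34 'a': at 1
pos 35 'a': at 2
pos 36 'd': at 3  ** P0@[34:36]
pos 37 'e': at 4 (fail-walked)  ** P1@[37:37]
pos 38 'a': at 1 (fail-walked)
pos 39 'a': at 2

All matches (sorted): [[7,0],[10,1],[12,1],[17,0],[18,1],[23,1],[27,0],[28,1],[30,1],[31,1],[32,1],[36,0],[37,1]]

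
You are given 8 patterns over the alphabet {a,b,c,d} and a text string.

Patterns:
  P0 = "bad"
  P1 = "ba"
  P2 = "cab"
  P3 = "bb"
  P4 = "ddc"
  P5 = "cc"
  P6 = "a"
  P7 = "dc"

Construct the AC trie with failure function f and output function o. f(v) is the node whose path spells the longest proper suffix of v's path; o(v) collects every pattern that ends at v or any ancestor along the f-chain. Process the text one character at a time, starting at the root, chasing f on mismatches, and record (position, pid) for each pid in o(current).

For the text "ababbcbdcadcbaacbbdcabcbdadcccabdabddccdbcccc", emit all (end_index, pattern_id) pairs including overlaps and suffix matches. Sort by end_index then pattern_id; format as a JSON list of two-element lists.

Build:
Trie (insert patterns):
  n0 'ε': a→12 b→1 c→4 d→8
  n1 'b': a→2 b→7
  n2 'ba': d→3  [P1 ends]
  n3 'bad': ·  [P0 ends]
  n4 'c': a→5 c→11
  n5 'ca': b→6
  n6 'cab': ·  [P2 ends]
  n7 'bb': ·  [P3 ends]
  n8 'd': c→13 d→9
  n9 'dd': c→10
  n10 'ddc': ·  [P4 ends]
  n11 'cc': ·  [P5 ends]
  n12 'a': ·  [P6 ends]
  n13 'dc': ·  [P7 ends]

Failure links (BFS by depth):
  n1('b'): parent n0 fail=0; on 'b' 0 → fail=0;  out ∅∪∅=∅
  n4('c'): parent n0 fail=0; on 'c' 0 → fail=0;  out ∅∪∅=∅
  n8('d'): parent n0 fail=0; on 'd' 0 → fail=0;  out ∅∪∅=∅
  n12('a'): parent n0 fail=0; on 'a' 0 → fail=0;  out {6}∪∅={6}
  n2('ba'): parent n1 fail=0; on 'a' 0 → fail=12;  out {1}∪{6}={1,6}
  n5('ca'): parent n4 fail=0; on 'a' 0 → fail=12;  out ∅∪{6}={6}
  n7('bb'): parent n1 fail=0; on 'b' 0 → fail=1;  out {3}∪∅={3}
  n9('dd'): parent n8 fail=0; on 'd' 0 → fail=8;  out ∅∪∅=∅
  n11('cc'): parent n4 fail=0; on 'c' 0 → fail=4;  out {5}∪∅={5}
  n13('dc'): parent n8 fail=0; on 'c' 0 → fail=4;  out {7}∪∅={7}
  n3('bad'): parent n2 fail=12; on 'd' 12→0 → fail=8;  out {0}∪∅={0}
  n6('cab'): parent n5 fail=12; on 'b' 12→0 → fail=1;  out {2}∪∅={2}
  n10('ddc'): parent n9 fail=8; on 'c' 8 → fail=13;  out {4}∪{7}={4,7}

Text stream:
pos 0 'a': at 12  ** P6@[0:0]
pos 1 'b': at 1 (fail-walked)
pos 2 'a': at 2  ** P1@[1:2],P6@[2:2]
pos 3 'b': at 1 (fail-walked)
pos 4 'b': at 7  ** P3@[3:4]
pos 5 'c': at 4 (fail-walked)
pos 6 'b': at 1 (fail-walked)
pos 7 'd': at 8 (fail-walked)
pos 8 'c': at 13  ** P7@[7:8]
pos 9 'a': at 5 (fail-walked)  ** P6@[9:9]
pos 10 'd': at 8 (fail-walked)
pos 11 'c': at 13  ** P7@[10:11]
pos 12 'b': at 1 (fail-walked)
pos 13 'a': at 2  ** P1@[12:13],P6@[13:13]
pos 14 'a': at 12 (fail-walked)  ** P6@[14:14]
pos 15 'c': at 4 (fail-walked)
pos 16 'b': at 1 (fail-walked)
pos 17 'b': at 7  ** P3@[16:17]
pos 18 'd': at 8 (fail-walked)
pos 19 'c': at 13  ** P7@[18:19]
pos 20 'a': at 5 (fail-walked)  ** P6@[20:20]
pos 21 'b': at 6  ** P2@[19:21]
pos 22 'c': at 4 (fail-walked)
pos 23 'b': at 1 (fail-walked)
pos 24 'd': at 8 (fail-walked)
pos 25 'a': at 12 (fail-walked)  ** P6@[25:25]
pos 26 'd': at 8 (fail-walked)
pos 27 'c': at 13  ** P7@[26:27]
pos 28 'c': at 11 (fail-walked)  ** P5@[27:28]
pos 29 'c': at 11 (fail-walked)  ** P5@[28:29]
pos 30 'a': at 5 (fail-walked)  ** P6@[30:30]
pos 31 'b': at 6  ** P2@[29:31]
pos 32 'd': at 8 (fail-walked)
pos 33 'a': at 12 (fail-walked)  ** P6@[33:33]
pos 34 'b': at 1 (fail-walked)
pos 35 'd': at 8 (fail-walked)
pos 36 'd': at 9
pos 37 'c': at 10  ** P4@[35:37],P7@[36:37]
pos 38 'c': at 11 (fail-walked)  ** P5@[37:38]
pos 39 'd': at 8 (fail-walked)
pos 40 'b': at 1 (fail-walked)
pos 41 'c': at 4 (fail-walked)
pos 42 'c': at 11  ** P5@[41:42]
pos 43 'c': at 11 (fail-walked)  ** P5@[42:43]
pos 44 'c': at 11 (fail-walked)  ** P5@[43:44]

All matches (sorted): [[0,6],[2,1],[2,6],[4,3],[8,7],[9,6],[11,7],[13,1],[13,6],[14,6],[17,3],[19,7],[20,6],[21,2],[25,6],[27,7],[28,5],[29,5],[30,6],[31,2],[33,6],[37,4],[37,7],[38,5],[42,5],[43,5],[44,5]]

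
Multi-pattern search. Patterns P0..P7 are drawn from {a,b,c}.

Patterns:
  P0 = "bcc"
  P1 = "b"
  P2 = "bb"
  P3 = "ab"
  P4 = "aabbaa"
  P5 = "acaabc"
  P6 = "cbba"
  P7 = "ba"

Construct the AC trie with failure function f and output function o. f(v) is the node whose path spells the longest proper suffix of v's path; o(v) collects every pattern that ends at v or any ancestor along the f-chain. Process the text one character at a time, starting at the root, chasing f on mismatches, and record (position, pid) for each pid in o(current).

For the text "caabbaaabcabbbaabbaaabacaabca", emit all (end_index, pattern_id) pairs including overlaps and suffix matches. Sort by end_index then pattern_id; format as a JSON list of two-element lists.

Build automaton:
Trie nodes:
  0='ε' goto a→5 b→1 c→17
  1='b' goto a→21 b→4 c→2  [P1 ends]
  2='bc' goto c→3
  3='bcc' goto ·  [P0 ends]
  4='bb' goto ·  [P2 ends]
  5='a' goto a→7 b→6 c→12
  6='ab' goto ·  [P3 ends]
  7='aa' goto b→8
  8='aab' goto b→9
  9='aabb' goto a→10
  10='aabba' goto a→11
  11='aabbaa' goto ·  [P4 ends]
  12='ac' goto a→13
  13='aca' goto a→14
  14='acaa' goto b→15
  15='acaab' goto c→16
  16='acaabc' goto ·  [P5 ends]
  17='c' goto b→18
  18='cb' goto b→19
  19='cbb' goto a→20
  20='cbba' goto ·  [P6 ends]
  21='ba' goto ·  [P7 ends]

BFS fail/out derivation:
  n1('b'): parent n0 fail=0; on 'b' 0 → fail=0;  out {1}∪∅={1}
  n5('a'): parent n0 fail=0; on 'a' 0 → fail=0;  out ∅∪∅=∅
  n17('c'): parent n0 fail=0; on 'c' 0 → fail=0;  out ∅∪∅=∅
  n2('bc'): parent n1 fail=0; on 'c' 0 → fail=17;  out ∅∪∅=∅
  n4('bb'): parent n1 fail=0; on 'b' 0 → fail=1;  out {2}∪{1}={1,2}
  n6('ab'): parent n5 fail=0; on 'b' 0 → fail=1;  out {3}∪{1}={1,3}
  n7('aa'): parent n5 fail=0; on 'a' 0 → fail=5;  out ∅∪∅=∅
  n12('ac'): parent n5 fail=0; on 'c' 0 → fail=17;  out ∅∪∅=∅
  n18('cb'): parent n17 fail=0; on 'b' 0 → fail=1;  out ∅∪{1}={1}
  n21('ba'): parent n1 fail=0; on 'a' 0 → fail=5;  out {7}∪∅={7}
  n3('bcc'): parent n2 fail=17; on 'c' 17→0 → fail=17;  out {0}∪∅={0}
  n8('aab'): parent n7 fail=5; on 'b' 5 → fail=6;  out ∅∪{1,3}={1,3}
  n13('aca'): parent n12 fail=17; on 'a' 17→0 → fail=5;  out ∅∪∅=∅
  n19('cbb'): parent n18 fail=1; on 'b' 1 → fail=4;  out ∅∪{1,2}={1,2}
  n9('aabb'): parent n8 fail=6; on 'b' 6→1 → fail=4;  out ∅∪{1,2}={1,2}
  n14('acaa'): parent n13 fail=5; on 'a' 5 → fail=7;  out ∅∪∅=∅
  n20('cbba'): parent n19 fail=4; on 'a' 4→1 → fail=21;  out {6}∪{7}={6,7}
  n10('aabba'): parent n9 fail=4; on 'a' 4→1 → fail=21;  out ∅∪{7}={7}
  n15('acaab'): parent n14 fail=7; on 'b' 7 → fail=8;  out ∅∪{1,3}={1,3}
  n11('aabbaa'): parent n10 fail=21; on 'a' 21→5 → fail=7;  out {4}∪∅={4}
  n16('acaabc'): parent n15 fail=8; on 'c' 8→6→1 → fail=2;  out {5}∪∅={5}

Text stream:
i=0 'c': node 0→17
i=1 'a': node 17→5 (via fail)
i=2 'a': node 5→7
i=3 'b': node 7→8  → match P1@[3:3],P3@[2:3]
i=4 'b': node 8→9  → match P1@[4:4],P2@[3:4]
i=5 'a': node 9→10  → match P7@[4:5]
i=6 'a': node 10→11  → match P4@[1:6]
i=7 'a': node 11→7 (via fail)
i=8 'b': node 7→8  → match P1@[8:8],P3@[7:8]
i=9 'c': node 8→2 (via fail)
i=10 'a': node 2→5 (via fail)
i=11 'b': node 5→6  → match P1@[11:11],P3@[10:11]
i=12 'b': node 6→4 (via fail)  → match P1@[12:12],P2@[11:12]
i=13 'b': node 4→4 (via fail)  → match P1@[13:13],P2@[12:13]
i=14 'a': node 4→21 (via fail)  → match P7@[13:14]
i=15 'a': node 21→7 (via fail)
i=16 'b': node 7→8  → match P1@[16:16],P3@[15:16]
i=17 'b': node 8→9  → match P1@[17:17],P2@[16:17]
i=18 'a': node 9→10  → match P7@[17:18]
i=19 'a': node 10→11  → match P4@[14:19]
i=20 'a': node 11→7 (via fail)
i=21 'b': node 7→8  → match P1@[21:21],P3@[20:21]
i=22 'a': node 8→21 (via fail)  → match P7@[21:22]
i=23 'c': node 21→12 (via fail)
i=24 'a': node 12→13
i=25 'a': node 13→14
i=26 'b': node 14→15  → match P1@[26:26],P3@[25:26]
i=27 'c': node 15→16  → match P5@[22:27]
i=28 'a': node 16→5 (via fail)

Result: [[3,1],[3,3],[4,1],[4,2],[5,7],[6,4],[8,1],[8,3],[11,1],[11,3],[12,1],[12,2],[13,1],[13,2],[14,7],[16,1],[16,3],[17,1],[17,2],[18,7],[19,4],[21,1],[21,3],[22,7],[26,1],[26,3],[27,5]]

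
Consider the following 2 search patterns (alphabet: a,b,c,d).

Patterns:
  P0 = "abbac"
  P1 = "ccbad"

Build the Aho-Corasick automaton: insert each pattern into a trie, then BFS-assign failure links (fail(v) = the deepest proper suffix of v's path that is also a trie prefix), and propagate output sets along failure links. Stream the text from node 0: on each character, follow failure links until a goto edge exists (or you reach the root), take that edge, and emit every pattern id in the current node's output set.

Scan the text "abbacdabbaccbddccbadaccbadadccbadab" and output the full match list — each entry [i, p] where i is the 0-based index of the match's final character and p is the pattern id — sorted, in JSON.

Build:
Trie nodes:
  0='ε' goto a→1 c→6
  1='a' goto b→2
  2='ab' goto b→3
  3='abb' goto a→4
  4='abba' goto c→5
  5='abbac' goto ·  ←P0
  6='c' goto c→7
  7='cc' goto b→8
  8='ccb' goto a→9
  9='ccba' goto d→10
  10='ccbad' goto ·  ←P1

BFS fail/out derivation:
  fail(1) 'a': from fail(0)=0 chase 'a': 0 ⇒ 0;  out=∅∪out(0)=∅
  fail(6) 'c': from fail(0)=0 chase 'c': 0 ⇒ 0;  out=∅∪out(0)=∅
  fail(2) 'ab': from fail(1)=0 chase 'b': 0 ⇒ 0;  out=∅∪out(0)=∅
  fail(7) 'cc': from fail(6)=0 chase 'c': 0 ⇒ 6;  out=∅∪out(6)=∅
  fail(3) 'abb': from fail(2)=0 chase 'b': 0 ⇒ 0;  out=∅∪out(0)=∅
  fail(8) 'ccb': from fail(7)=6 chase 'b': 6→0 ⇒ 0;  out=∅∪out(0)=∅
  fail(4) 'abba': from fail(3)=0 chase 'a': 0 ⇒ 1;  out=∅∪out(1)=∅
  fail(9) 'ccba': from fail(8)=0 chase 'a': 0 ⇒ 1;  out=∅∪out(1)=∅
  fail(5) 'abbac': from fail(4)=1 chase 'c': 1→0 ⇒ 6;  out={0}∪out(6)={0}
  fail(10) 'ccbad': from fail(9)=1 chase 'd': 1→0 ⇒ 0;  out={1}∪out(0)={1}

Text stream:
pos 0 'a': at 1
pos 1 'b': at 2
pos 2 'b': at 3
pos 3 'a': at 4
pos 4 'c': at 5  emit P0@[0:4]
pos 5 'd': at 0 (fail-walked)
pos 6 'a': at 1
pos 7 'b': at 2
pos 8 'b': at 3
pos 9 'a': at 4
pos 10 'c': at 5  emit P0@[6:10]
pos 11 'c': at 7 (fail-walked)
pos 12 'b': at 8
pos 13 'd': at 0 (fail-walked)
pos 14 'd': at 0
pos 15 'c': at 6
pos 16 'c': at 7
pos 17 'b': at 8
pos 18 'a': at 9
pos 19 'd': at 10  emit P1@[15:19]
pos 20 'a': at 1 (fail-walked)
pos 21 'c': at 6 (fail-walked)
pos 22 'c': at 7
pos 23 'b': at 8
pos 24 'a': at 9
pos 25 'd': at 10  emit P1@[21:25]
pos 26 'a': at 1 (fail-walked)
pos 27 'd': at 0 (fail-walked)
pos 28 'c': at 6
pos 29 'c': at 7
pos 30 'b': at 8
pos 31 'a': at 9
pos 32 'd': at 10  emit P1@[28:32]
pos 33 'a': at 1 (fail-walked)
pos 34 'b': at 2

Result: [[4,0],[10,0],[19,1],[25,1],[32,1]]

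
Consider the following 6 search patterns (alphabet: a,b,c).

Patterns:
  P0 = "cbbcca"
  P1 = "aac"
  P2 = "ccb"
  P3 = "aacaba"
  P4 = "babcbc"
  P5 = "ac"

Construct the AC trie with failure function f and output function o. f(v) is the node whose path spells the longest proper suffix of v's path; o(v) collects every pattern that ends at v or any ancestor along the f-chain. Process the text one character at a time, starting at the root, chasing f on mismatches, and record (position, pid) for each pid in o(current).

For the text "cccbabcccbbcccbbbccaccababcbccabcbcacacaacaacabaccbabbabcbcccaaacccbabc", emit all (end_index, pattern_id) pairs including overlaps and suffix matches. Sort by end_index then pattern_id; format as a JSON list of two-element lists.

Build automaton:
Trie (insert patterns):
  n0 'ε': a→7 b→15 c→1
  n1 'c': b→2 c→10
  n2 'cb': b→3
  n3 'cbb': c→4
  n4 'cbbc': c→5
  n5 'cbbcc': a→6
  n6 'cbbcca': ·  ←P0
  n7 'a': a→8 c→21
  n8 'aa': c→9
  n9 'aac': a→12  ←P1
  n10 'cc': b→11
  n11 'ccb': ·  ←P2
  n12 'aaca': b→13
  n13 'aacab': a→14
  n14 'aacaba': ·  ←P3
  n15 'b': a→16
  n16 'ba': b→17
  n17 'bab': c→18
  n18 'babc': b→19
  n19 'babcb': c→20
  n20 'babcbc': ·  ←P4
  n21 'ac': ·  ←P5

Failure links (BFS by depth):
  n1('c'): parent n0 fail=0; on 'c' 0 → fail=0;  out ∅∪∅=∅
  n7('a'): parent n0 fail=0; on 'a' 0 → fail=0;  out ∅∪∅=∅
  n15('b'): parent n0 fail=0; on 'b' 0 → fail=0;  out ∅∪∅=∅
  n2('cb'): parent n1 fail=0; on 'b' 0 → fail=15;  out ∅∪∅=∅
  n8('aa'): parent n7 fail=0; on 'a' 0 → fail=7;  out ∅∪∅=∅
  n10('cc'): parent n1 fail=0; on 'c' 0 → fail=1;  out ∅∪∅=∅
  n16('ba'): parent n15 fail=0; on 'a' 0 → fail=7;  out ∅∪∅=∅
  n21('ac'): parent n7 fail=0; on 'c' 0 → fail=1;  out {5}∪∅={5}
  n3('cbb'): parent n2 fail=15; on 'b' 15→0 → fail=15;  out ∅∪∅=∅
  n9('aac'): parent n8 fail=7; on 'c' 7 → fail=21;  out {1}∪{5}={1,5}
  n11('ccb'): parent n10 fail=1; on 'b' 1 → fail=2;  out {2}∪∅={2}
  n17('bab'): parent n16 fail=7; on 'b' 7→0 → fail=15;  out ∅∪∅=∅
  n4('cbbc'): parent n3 fail=15; on 'c' 15→0 → fail=1;  out ∅∪∅=∅
  n12('aaca'): parent n9 fail=21; on 'a' 21→1→0 → fail=7;  out ∅∪∅=∅
  n18('babc'): parent n17 fail=15; on 'c' 15→0 → fail=1;  out ∅∪∅=∅
  n5('cbbcc'): parent n4 fail=1; on 'c' 1 → fail=10;  out ∅∪∅=∅
  n13('aacab'): parent n12 fail=7; on 'b' 7→0 → fail=15;  out ∅∪∅=∅
  n19('babcb'): parent n18 fail=1; on 'b' 1 → fail=2;  out ∅∪∅=∅
  n6('cbbcca'): parent n5 fail=10; on 'a' 10→1→0 → fail=7;  out {0}∪∅={0}
  n14('aacaba'): parent n13 fail=15; on 'a' 15 → fail=16;  out {3}∪∅={3}
  n20('babcbc'): parent n19 fail=2; on 'c' 2→15→0 → fail=1;  out {4}∪∅={4}

Text stream:
pos 0 'c': at 1
pos 1 'c': at 10
pos 2 'c': at 10 (fail-walked)
pos 3 'b': at 11  emit P2@[1:3]
pos 4 'a': at 16 (fail-walked)
pos 5 'b': at 17
pos 6 'c': at 18
pos 7 'c': at 10 (fail-walked)
pos 8 'c': at 10 (fail-walked)
pos 9 'b': at 11  emit P2@[7:9]
pos 10 'b': at 3 (fail-walked)
pos 11 'c': at 4
pos 12 'c': at 5
pos 13 'c': at 10 (fail-walked)
pos 14 'b': at 11  emit P2@[12:14]
pos 15 'b': at 3 (fail-walked)
pos 16 'b': at 15 (fail-walked)
pos 17 'c': at 1 (fail-walked)
pos 18 'c': at 10
pos 19 'a': at 7 (fail-walked)
pos 20 'c': at 21  emit P5@[19:20]
pos 21 'c': at 10 (fail-walked)
pos 22 'a': at 7 (fail-walked)
pos 23 'b': at 15 (fail-walked)
pos 24 'a': at 16
pos 25 'b': at 17
pos 26 'c': at 18
pos 27 'b': at 19
pos 28 'c': at 20  emit P4@[23:28]
pos 29 'c': at 10 (fail-walked)
pos 30 'a': at 7 (fail-walked)
pos 31 'b': at 15 (fail-walked)
pos 32 'c': at 1 (fail-walked)
pos 33 'b': at 2
pos 34 'c': at 1 (fail-walked)
pos 35 'a': at 7 (fail-walked)
pos 36 'c': at 21  emit P5@[35:36]
pos 37 'a': at 7 (fail-walked)
pos 38 'c': at 21  emit P5@[37:38]
pos 39 'a': at 7 (fail-walked)
pos 40 'a': at 8
pos 41 'c': at 9  emit P1@[39:41],P5@[40:41]
pos 42 'a': at 12
pos 43 'a': at 8 (fail-walked)
pos 44 'c': at 9  emit P1@[42:44],P5@[43:44]
pos 45 'a': at 12
pos 46 'b': at 13
pos 47 'a': at 14  emit P3@[42:47]
pos 48 'c': at 21 (fail-walked)  emit P5@[47:48]
pos 49 'c': at 10 (fail-walked)
pos 50 'b': at 11  emit P2@[48:50]
pos 51 'a': at 16 (fail-walked)
pos 52 'b': at 17
pos 53 'b': at 15 (fail-walked)
pos 54 'a': at 16
pos 55 'b': at 17
pos 56 'c': at 18
pos 57 'b': at 19
pos 58 'c': at 20  emit P4@[53:58]
pos 59 'c': at 10 (fail-walked)
pos 60 'c': at 10 (fail-walked)
pos 61 'a': at 7 (fail-walked)
pos 62 'a': at 8
pos 63 'a': at 8 (fail-walked)
pos 64 'c': at 9  emit P1@[62:64],P5@[63:64]
pos 65 'c': at 10 (fail-walked)
pos 66 'c': at 10 (fail-walked)
pos 67 'b': at 11  emit P2@[65:67]
pos 68 'a': at 16 (fail-walked)
pos 69 'b': at 17
pos 70 'c': at 18

Matches: [[3,2],[9,2],[14,2],[20,5],[28,4],[36,5],[38,5],[41,1],[41,5],[44,1],[44,5],[47,3],[48,5],[50,2],[58,4],[64,1],[64,5],[67,2]]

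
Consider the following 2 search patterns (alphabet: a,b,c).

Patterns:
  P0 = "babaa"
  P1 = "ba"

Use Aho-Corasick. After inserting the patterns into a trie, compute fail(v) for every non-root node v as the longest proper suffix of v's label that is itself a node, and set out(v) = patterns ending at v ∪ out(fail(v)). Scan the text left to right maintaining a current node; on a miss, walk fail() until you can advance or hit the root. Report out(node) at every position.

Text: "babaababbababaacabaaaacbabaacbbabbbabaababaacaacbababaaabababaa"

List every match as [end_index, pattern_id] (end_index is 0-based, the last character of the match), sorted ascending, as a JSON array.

Build automaton:
Trie nodes:
  0='ε' goto b→1
  1='b' goto a→2
  2='ba' goto b→3  [P1 ends]
  3='bab' goto a→4
  4='baba' goto a→5
  5='babaa' goto ·  [P0 ends]

BFS fail/out derivation:
  fail(1) 'b': from fail(0)=0 chase 'b': 0 ⇒ 0;  out=∅∪out(0)=∅
  fail(2) 'ba': from fail(1)=0 chase 'a': 0 ⇒ 0;  out={1}∪out(0)={1}
  fail(3) 'bab': from fail(2)=0 chase 'b': 0 ⇒ 1;  out=∅∪out(1)=∅
  fail(4) 'baba': from fail(3)=1 chase 'a': 1 ⇒ 2;  out=∅∪out(2)={1}
  fail(5) 'babaa': from fail(4)=2 chase 'a': 2→0 ⇒ 0;  out={0}∪out(0)={0}

Run:
i=0 'b': node 0→1
i=1 'a': node 1→2  emit P1@[0:1]
i=2 'b': node 2→3
i=3 'a': node 3→4  emit P1@[2:3]
i=4 'a': node 4→5  emit P0@[0:4]
i=5 'b': node 5→1 ·f
i=6 'a': node 1→2  emit P1@[5:6]
i=7 'b': node 2→3
i=8 'b': node 3→1 ·f
i=9 'a': node 1→2  emit P1@[8:9]
i=10 'b': node 2→3
i=11 'a': node 3→4  emit P1@[10:11]
i=12 'b': node 4→3 ·f
i=13 'a': node 3→4  emit P1@[12:13]
i=14 'a': node 4→5  emit P0@[10:14]
i=15 'c': node 5→0 ·f
i=16 'a': node 0→0
i=17 'b': node 0→1
i=18 'a': node 1→2  emit P1@[17:18]
i=19 'a': node 2→0 ·f
i=20 'a': node 0→0
i=21 'a': node 0→0
i=22 'c': node 0→0
i=23 'b': node 0→1
i=24 'a': node 1→2  emit P1@[23:24]
i=25 'b': node 2→3
i=26 'a': node 3→4  emit P1@[25:26]
i=27 'a': node 4→5  emit P0@[23:27]
i=28 'c': node 5→0 ·f
i=29 'b': node 0→1
i=30 'b': node 1→1 ·f
i=31 'a': node 1→2  emit P1@[30:31]
i=32 'b': node 2→3
i=33 'b': node 3→1 ·f
i=34 'b': node 1→1 ·f
i=35 'a': node 1→2  emit P1@[34:35]
i=36 'b': node 2→3
i=37 'a': node 3→4  emit P1@[36:37]
i=38 'a': node 4→5  emit P0@[34:38]
i=39 'b': node 5→1 ·f
i=40 'a': node 1→2  emit P1@[39:40]
i=41 'b': node 2→3
i=42 'a': node 3→4  emit P1@[41:42]
i=43 'a': node 4→5  emit P0@[39:43]
i=44 'c': node 5→0 ·f
i=45 'a': node 0→0
i=46 'a': node 0→0
i=47 'c': node 0→0
i=48 'b': node 0→1
i=49 'a': node 1→2  emit P1@[48:49]
i=50 'b': node 2→3
i=51 'a': node 3→4  emit P1@[50:51]
i=52 'b': node 4→3 ·f
i=53 'a': node 3→4  emit P1@[52:53]
i=54 'a': node 4→5  emit P0@[50:54]
i=55 'a': node 5→0 ·f
i=56 'b': node 0→1
i=57 'a': node 1→2  emit P1@[56:57]
i=58 'b': node 2→3
i=59 'a': node 3→4  emit P1@[58:59]
i=60 'b': node 4→3 ·f
i=61 'a': node 3→4  emit P1@[60:61]
i=62 'a': node 4→5  emit P0@[58:62]

Result: [[1,1],[3,1],[4,0],[6,1],[9,1],[11,1],[13,1],[14,0],[18,1],[24,1],[26,1],[27,0],[31,1],[35,1],[37,1],[38,0],[40,1],[42,1],[43,0],[49,1],[51,1],[53,1],[54,0],[57,1],[59,1],[61,1],[62,0]]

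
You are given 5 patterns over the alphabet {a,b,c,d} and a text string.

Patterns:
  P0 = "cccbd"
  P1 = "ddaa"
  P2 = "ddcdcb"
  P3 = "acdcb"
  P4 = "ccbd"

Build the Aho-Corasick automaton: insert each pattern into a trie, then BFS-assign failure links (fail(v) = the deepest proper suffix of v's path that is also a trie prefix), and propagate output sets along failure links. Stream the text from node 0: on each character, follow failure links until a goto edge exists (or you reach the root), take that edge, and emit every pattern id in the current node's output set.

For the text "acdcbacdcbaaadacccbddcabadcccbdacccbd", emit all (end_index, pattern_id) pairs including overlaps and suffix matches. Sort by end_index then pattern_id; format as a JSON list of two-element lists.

Build:
Trie (insert patterns):
  n0 'ε': a→14 c→1 d→6
  n1 'c': c→2
  n2 'cc': b→19 c→3
  n3 'ccc': b→4
  n4 'cccb': d→5
  n5 'cccbd': ·  ←P0
  n6 'd': d→7
  n7 'dd': a→8 c→10
  n8 'dda': a→9
  n9 'ddaa': ·  ←P1
  n10 'ddc': d→11
  n11 'ddcd': c→12
  n12 'ddcdc': b→13
  n13 'ddcdcb': ·  ←P2
  n14 'a': c→15
  n15 'ac': d→16
  n16 'acd': c→17
  n17 'acdc': b→18
  n18 'acdcb': ·  ←P3
  n19 'ccb': d→20
  n20 'ccbd': ·  ←P4

BFS fail/out derivation:
  fail(1) 'c': from fail(0)=0 chase 'c': 0 ⇒ 0;  out=∅∪out(0)=∅
  fail(6) 'd': from fail(0)=0 chase 'd': 0 ⇒ 0;  out=∅∪out(0)=∅
  fail(14) 'a': from fail(0)=0 chase 'a': 0 ⇒ 0;  out=∅∪out(0)=∅
  fail(2) 'cc': from fail(1)=0 chase 'c': 0 ⇒ 1;  out=∅∪out(1)=∅
  fail(7) 'dd': from fail(6)=0 chase 'd': 0 ⇒ 6;  out=∅∪out(6)=∅
  fail(15) 'ac': from fail(14)=0 chase 'c': 0 ⇒ 1;  out=∅∪out(1)=∅
  fail(3) 'ccc': from fail(2)=1 chase 'c': 1 ⇒ 2;  out=∅∪out(2)=∅
  fail(8) 'dda': from fail(7)=6 chase 'a': 6→0 ⇒ 14;  out=∅∪out(14)=∅
  fail(10) 'ddc': from fail(7)=6 chase 'c': 6→0 ⇒ 1;  out=∅∪out(1)=∅
  fail(16) 'acd': from fail(15)=1 chase 'd': 1→0 ⇒ 6;  out=∅∪out(6)=∅
  fail(19) 'ccb': from fail(2)=1 chase 'b': 1→0 ⇒ 0;  out=∅∪out(0)=∅
  fail(4) 'cccb': from fail(3)=2 chase 'b': 2 ⇒ 19;  out=∅∪out(19)=∅
  fail(9) 'ddaa': from fail(8)=14 chase 'a': 14→0 ⇒ 14;  out={1}∪out(14)={1}
  fail(11) 'ddcd': from fail(10)=1 chase 'd': 1→0 ⇒ 6;  out=∅∪out(6)=∅
  fail(17) 'acdc': from fail(16)=6 chase 'c': 6→0 ⇒ 1;  out=∅∪out(1)=∅
  fail(20) 'ccbd': from fail(19)=0 chase 'd': 0 ⇒ 6;  out={4}∪out(6)={4}
  fail(5) 'cccbd': from fail(4)=19 chase 'd': 19 ⇒ 20;  out={0}∪out(20)={0,4}
  fail(12) 'ddcdc': from fail(11)=6 chase 'c': 6→0 ⇒ 1;  out=∅∪out(1)=∅
  fail(18) 'acdcb': from fail(17)=1 chase 'b': 1→0 ⇒ 0;  out={3}∪out(0)={3}
  fail(13) 'ddcdcb': from fail(12)=1 chase 'b': 1→0 ⇒ 0;  out={2}∪out(0)={2}

Text stream:
i=0 'a': node 0→14
i=1 'c': node 14→15
i=2 'd': node 15→16
i=3 'c': node 16→17
i=4 'b': node 17→18  emit P3@[0:4]
i=5 'a': node 18→14 (fail-walked)
i=6 'c': node 14→15
i=7 'd': node 15→16
i=8 'c': node 16→17
i=9 'b': node 17→18  emit P3@[5:9]
i=10 'a': node 18→14 (fail-walked)
i=11 'a': node 14→14 (fail-walked)
i=12 'a': node 14→14 (fail-walked)
i=13 'd': node 14→6 (fail-walked)
i=14 'a': node 6→14 (fail-walked)
i=15 'c': node 14→15
i=16 'c': node 15→2 (fail-walked)
i=17 'c': node 2→3
i=18 'b': node 3→4
i=19 'd': node 4→5  emit P0@[15:19],P4@[16:19]
i=20 'd': node 5→7 (fail-walked)
i=21 'c': node 7→10
i=22 'a': node 10→14 (fail-walked)
i=23 'b': node 14→0 (fail-walked)
i=24 'a': node 0→14
i=25 'd': node 14→6 (fail-walked)
i=26 'c': node 6→1 (fail-walked)
i=27 'c': node 1→2
i=28 'c': node 2→3
i=29 'b': node 3→4
i=30 'd': node 4→5  emit P0@[26:30],P4@[27:30]
i=31 'a': node 5→14 (fail-walked)
i=32 'c': node 14→15
i=33 'c': node 15→2 (fail-walked)
i=34 'c': node 2→3
i=35 'b': node 3→4
i=36 'd': node 4→5  emit P0@[32:36],P4@[33:36]

All matches (sorted): [[4,3],[9,3],[19,0],[19,4],[30,0],[30,4],[36,0],[36,4]]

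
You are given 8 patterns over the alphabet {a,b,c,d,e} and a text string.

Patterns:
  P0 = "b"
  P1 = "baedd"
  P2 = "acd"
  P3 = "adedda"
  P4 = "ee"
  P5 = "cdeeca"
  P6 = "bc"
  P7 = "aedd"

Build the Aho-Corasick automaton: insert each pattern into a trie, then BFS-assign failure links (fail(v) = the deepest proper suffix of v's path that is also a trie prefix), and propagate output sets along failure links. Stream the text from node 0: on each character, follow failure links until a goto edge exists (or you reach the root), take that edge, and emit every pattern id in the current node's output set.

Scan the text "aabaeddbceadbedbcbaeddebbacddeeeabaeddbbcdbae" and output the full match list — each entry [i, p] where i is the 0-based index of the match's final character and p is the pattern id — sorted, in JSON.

Build:
Trie nodes:
  0='ε' goto a→6 b→1 c→16 e→14
  1='b' goto a→2 c→22  [P0 ends]
  2='ba' goto e→3
  3='bae' goto d→4
  4='baed' goto d→5
  5='baedd' goto ·  [P1 ends]
  6='a' goto c→7 d→9 e→23
  7='ac' goto d→8
  8='acd' goto ·  [P2 ends]
  9='ad' goto e→10
  10='ade' goto d→11
  11='aded' goto d→12
  12='adedd' goto a→13
  13='adedda' goto ·  [P3 ends]
  14='e' goto e→15
  15='ee' goto ·  [P4 ends]
  16='c' goto d→17
  17='cd' goto e→18
  18='cde' goto e→19
  19='cdee' goto c→20
  20='cdeec' goto a→21
  21='cdeeca' goto ·  [P5 ends]
  22='bc' goto ·  [P6 ends]
  23='ae' goto d→24
  24='aed' goto d→25
  25='aedd' goto ·  [P7 ends]

BFS fail/out derivation:
  fail(1) 'b': from fail(0)=0 chase 'b': 0 ⇒ 0;  out={0}∪out(0)={0}
  fail(6) 'a': from fail(0)=0 chase 'a': 0 ⇒ 0;  out=∅∪out(0)=∅
  fail(14) 'e': from fail(0)=0 chase 'e': 0 ⇒ 0;  out=∅∪out(0)=∅
  fail(16) 'c': from fail(0)=0 chase 'c': 0 ⇒ 0;  out=∅∪out(0)=∅
  fail(2) 'ba': from fail(1)=0 chase 'a': 0 ⇒ 6;  out=∅∪out(6)=∅
  fail(7) 'ac': from fail(6)=0 chase 'c': 0 ⇒ 16;  out=∅∪out(16)=∅
  fail(9) 'ad': from fail(6)=0 chase 'd': 0 ⇒ 0;  out=∅∪out(0)=∅
  fail(15) 'ee': from fail(14)=0 chase 'e': 0 ⇒ 14;  out={4}∪out(14)={4}
  fail(17) 'cd': from fail(16)=0 chase 'd': 0 ⇒ 0;  out=∅∪out(0)=∅
  fail(22) 'bc': from fail(1)=0 chase 'c': 0 ⇒ 16;  out={6}∪out(16)={6}
  fail(23) 'ae': from fail(6)=0 chase 'e': 0 ⇒ 14;  out=∅∪out(14)=∅
  fail(3) 'bae': from fail(2)=6 chase 'e': 6 ⇒ 23;  out=∅∪out(23)=∅
  fail(8) 'acd': from fail(7)=16 chase 'd': 16 ⇒ 17;  out={2}∪out(17)={2}
  fail(10) 'ade': from fail(9)=0 chase 'e': 0 ⇒ 14;  out=∅∪out(14)=∅
  fail(18) 'cde': from fail(17)=0 chase 'e': 0 ⇒ 14;  out=∅∪out(14)=∅
  fail(24) 'aed': from fail(23)=14 chase 'd': 14→0 ⇒ 0;  out=∅∪out(0)=∅
  fail(4) 'baed': from fail(3)=23 chase 'd': 23 ⇒ 24;  out=∅∪out(24)=∅
  fail(11) 'aded': from fail(10)=14 chase 'd': 14→0 ⇒ 0;  out=∅∪out(0)=∅
  fail(19) 'cdee': from fail(18)=14 chase 'e': 14 ⇒ 15;  out=∅∪out(15)={4}
  fail(25) 'aedd': from fail(24)=0 chase 'd': 0 ⇒ 0;  out={7}∪out(0)={7}
  fail(5) 'baedd': from fail(4)=24 chase 'd': 24 ⇒ 25;  out={1}∪out(25)={1,7}
  fail(12) 'adedd': from fail(11)=0 chase 'd': 0 ⇒ 0;  out=∅∪out(0)=∅
  fail(20) 'cdeec': from fail(19)=15 chase 'c': 15→14→0 ⇒ 16;  out=∅∪out(16)=∅
  fail(13) 'adedda': from fail(12)=0 chase 'a': 0 ⇒ 6;  out={3}∪out(6)={3}
  fail(21) 'cdeeca': from fail(20)=16 chase 'a': 16→0 ⇒ 6;  out={5}∪out(6)={5}

Text stream:
pos 0 'a': at 6
pos 1 'a': at 6 (via fail)
pos 2 'b': at 1 (via fail)  ** P0@[2:2]
pos 3 'a': at 2
pos 4 'e': at 3
pos 5 'd': at 4
pos 6 'd': at 5  ** P1@[2:6],P7@[3:6]
pos 7 'b': at 1 (via fail)  ** P0@[7:7]
pos 8 'c': at 22  ** P6@[7:8]
pos 9 'e': at 14 (via fail)
pos 10 'a': at 6 (via fail)
pos 11 'd': at 9
pos 12 'b': at 1 (via fail)  ** P0@[12:12]
pos 13 'e': at 14 (via fail)
pos 14 'd': at 0 (via fail)
pos 15 'b': at 1  ** P0@[15:15]
pos 16 'c': at 22  ** P6@[15:16]
pos 17 'b': at 1 (via fail)  ** P0@[17:17]
pos 18 'a': at 2
pos 19 'e': at 3
pos 20 'd': at 4
pos 21 'd': at 5  ** P1@[17:21],P7@[18:21]
pos 22 'e': at 14 (via fail)
pos 23 'b': at 1 (via fail)  ** P0@[23:23]
pos 24 'b': at 1 (via fail)  ** P0@[24:24]
pos 25 'a': at 2
pos 26 'c': at 7 (via fail)
pos 27 'd': at 8  ** P2@[25:27]
pos 28 'd': at 0 (via fail)
pos 29 'e': at 14
pos 30 'e': at 15  ** P4@[29:30]
pos 31 'e': at 15 (via fail)  ** P4@[30:31]
pos 32 'a': at 6 (via fail)
pos 33 'b': at 1 (via fail)  ** P0@[33:33]
pos 34 'a': at 2
pos 35 'e': at 3
pos 36 'd': at 4
pos 37 'd': at 5  ** P1@[33:37],P7@[34:37]
pos 38 'b': at 1 (via fail)  ** P0@[38:38]
pos 39 'b': at 1 (via fail)  ** P0@[39:39]
pos 40 'c': at 22  ** P6@[39:40]
pos 41 'd': at 17 (via fail)
pos 42 'b': at 1 (via fail)  ** P0@[42:42]
pos 43 'a': at 2
pos 44 'e': at 3

Result: [[2,0],[6,1],[6,7],[7,0],[8,6],[12,0],[15,0],[16,6],[17,0],[21,1],[21,7],[23,0],[24,0],[27,2],[30,4],[31,4],[33,0],[37,1],[37,7],[38,0],[39,0],[40,6],[42,0]]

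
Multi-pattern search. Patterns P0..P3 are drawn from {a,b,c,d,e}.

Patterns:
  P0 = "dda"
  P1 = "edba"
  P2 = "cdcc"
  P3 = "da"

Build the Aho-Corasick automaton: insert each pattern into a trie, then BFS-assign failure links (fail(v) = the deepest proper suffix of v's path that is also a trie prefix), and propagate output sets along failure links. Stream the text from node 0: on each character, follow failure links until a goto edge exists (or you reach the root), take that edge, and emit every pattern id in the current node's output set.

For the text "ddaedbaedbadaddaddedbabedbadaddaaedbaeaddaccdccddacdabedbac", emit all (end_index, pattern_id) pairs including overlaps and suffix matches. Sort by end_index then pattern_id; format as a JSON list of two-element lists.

Construct AC machine:
Trie (insert patterns):
  0='ε' goto c→8 d→1 e→4
  1='d' goto a→12 d→2
  2='dd' goto a→3
  3='dda' goto ·  [P0 ends]
  4='e' goto d→5
  5='ed' goto b→6
  6='edb' goto a→7
  7='edba' goto ·  [P1 ends]
  8='c' goto d→9
  9='cd' goto c→10
  10='cdc' goto c→11
  11='cdcc' goto ·  [P2 ends]
  12='da' goto ·  [P3 ends]

Failure links (BFS by depth):
  n1('d'): parent n0 fail=0; on 'd' 0 → fail=0;  out ∅∪∅=∅
  n4('e'): parent n0 fail=0; on 'e' 0 → fail=0;  out ∅∪∅=∅
  n8('c'): parent n0 fail=0; on 'c' 0 → fail=0;  out ∅∪∅=∅
  n2('dd'): parent n1 fail=0; on 'd' 0 → fail=1;  out ∅∪∅=∅
  n5('ed'): parent n4 fail=0; on 'd' 0 → fail=1;  out ∅∪∅=∅
  n9('cd'): parent n8 fail=0; on 'd' 0 → fail=1;  out ∅∪∅=∅
  n12('da'): parent n1 fail=0; on 'a' 0 → fail=0;  out {3}∪∅={3}
  n3('dda'): parent n2 fail=1; on 'a' 1 → fail=12;  out {0}∪{3}={0,3}
  n6('edb'): parent n5 fail=1; on 'b' 1→0 → fail=0;  out ∅∪∅=∅
  n10('cdc'): parent n9 fail=1; on 'c' 1→0 → fail=8;  out ∅∪∅=∅
  n7('edba'): parent n6 fail=0; on 'a' 0 → fail=0;  out {1}∪∅={1}
  n11('cdcc'): parent n10 fail=8; on 'c' 8→0 → fail=8;  out {2}∪∅={2}

Scan:
i=0 'd': node 0→1
i=1 'd': node 1→2
i=2 'a': node 2→3  emit P0@[0:2],P3@[1:2]
i=3 'e': node 3→4 ·f
i=4 'd': node 4→5
i=5 'b': node 5→6
i=6 'a': node 6→7  emit P1@[3:6]
i=7 'e': node 7→4 ·f
i=8 'd': node 4→5
i=9 'b': node 5→6
i=10 'a': node 6→7  emit P1@[7:10]
i=11 'd': node 7→1 ·f
i=12 'a': node 1→12  emit P3@[11:12]
i=13 'd': node 12→1 ·f
i=14 'd': node 1→2
i=15 'a': node 2→3  emit P0@[13:15],P3@[14:15]
i=16 'd': node 3→1 ·f
i=17 'd': node 1→2
i=18 'e': node 2→4 ·f
i=19 'd': node 4→5
i=20 'b': node 5→6
i=21 'a': node 6→7  emit P1@[18:21]
i=22 'b': node 7→0 ·f
i=23 'e': node 0→4
i=24 'd': node 4→5
i=25 'b': node 5→6
i=26 'a': node 6→7  emit P1@[23:26]
i=27 'd': node 7→1 ·f
i=28 'a': node 1→12  emit P3@[27:28]
i=29 'd': node 12→1 ·f
i=30 'd': node 1→2
i=31 'a': node 2→3  emit P0@[29:31],P3@[30:31]
i=32 'a': node 3→0 ·f
i=33 'e': node 0→4
i=34 'd': node 4→5
i=35 'b': node 5→6
i=36 'a': node 6→7  emit P1@[33:36]
i=37 'e': node 7→4 ·f
i=38 'a': node 4→0 ·f
i=39 'd': node 0→1
i=40 'd': node 1→2
i=41 'a': node 2→3  emit P0@[39:41],P3@[40:41]
i=42 'c': node 3→8 ·f
i=43 'c': node 8→8 ·f
i=44 'd': node 8→9
i=45 'c': node 9→10
i=46 'c': node 10→11  emit P2@[43:46]
i=47 'd': node 11→9 ·f
i=48 'd': node 9→2 ·f
i=49 'a': node 2→3  emit P0@[47:49],P3@[48:49]
i=50 'c': node 3→8 ·f
i=51 'd': node 8→9
i=52 'a': node 9→12 ·f  emit P3@[51:52]
i=53 'b': node 12→0 ·f
i=54 'e': node 0→4
i=55 'd': node 4→5
i=56 'b': node 5→6
i=57 'a': node 6→7  emit P1@[54:57]
i=58 'c': node 7→8 ·f

All matches (sorted): [[2,0],[2,3],[6,1],[10,1],[12,3],[15,0],[15,3],[21,1],[26,1],[28,3],[31,0],[31,3],[36,1],[41,0],[41,3],[46,2],[49,0],[49,3],[52,3],[57,1]]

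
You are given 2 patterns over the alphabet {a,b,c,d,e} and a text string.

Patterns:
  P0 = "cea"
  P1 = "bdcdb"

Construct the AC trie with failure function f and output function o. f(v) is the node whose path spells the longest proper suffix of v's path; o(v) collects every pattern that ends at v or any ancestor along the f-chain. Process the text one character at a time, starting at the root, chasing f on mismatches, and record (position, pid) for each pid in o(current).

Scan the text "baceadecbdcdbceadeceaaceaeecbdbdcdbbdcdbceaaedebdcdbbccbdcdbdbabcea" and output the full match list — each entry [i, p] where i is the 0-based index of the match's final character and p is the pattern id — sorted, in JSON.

Construct AC machine:
Trie (insert patterns):
  n0 'ε': b→4 c→1
  n1 'c': e→2
  n2 'ce': a→3
  n3 'cea': ·  ←P0
  n4 'b': d→5
  n5 'bd': c→6
  n6 'bdc': d→7
  n7 'bdcd': b→8
  n8 'bdcdb': ·  ←P1

BFS fail/out derivation:
  n1('c'): parent n0 fail=0; on 'c' 0 → fail=0;  out ∅∪∅=∅
  n4('b'): parent n0 fail=0; on 'b' 0 → fail=0;  out ∅∪∅=∅
  n2('ce'): parent n1 fail=0; on 'e' 0 → fail=0;  out ∅∪∅=∅
  n5('bd'): parent n4 fail=0; on 'd' 0 → fail=0;  out ∅∪∅=∅
  n3('cea'): parent n2 fail=0; on 'a' 0 → fail=0;  out {0}∪∅={0}
  n6('bdc'): parent n5 fail=0; on 'c' 0 → fail=1;  out ∅∪∅=∅
  n7('bdcd'): parent n6 fail=1; on 'd' 1→0 → fail=0;  out ∅∪∅=∅
  n8('bdcdb'): parent n7 fail=0; on 'b' 0 → fail=4;  out {1}∪∅={1}

Text stream:
[0] read 'b'  n0⇒n4
[1] read 'a'  n4⇒n0 (fail-walked)
[2] read 'c'  n0⇒n1
[3] read 'e'  n1⇒n2
[4] read 'a'  n2⇒n3  → match P0@[2:4]
[5] read 'd'  n3⇒n0 (fail-walked)
[6] read 'e'  n0⇒n0
[7] read 'c'  n0⇒n1
[8] read 'b'  n1⇒n4 (fail-walked)
[9] read 'd'  n4⇒n5
[10] read 'c'  n5⇒n6
[11] read 'd'  n6⇒n7
[12] read 'b'  n7⇒n8  → match P1@[8:12]
[13] read 'c'  n8⇒n1 (fail-walked)
[14] read 'e'  n1⇒n2
[15] read 'a'  n2⇒n3  → match P0@[13:15]
[16] read 'd'  n3⇒n0 (fail-walked)
[17] read 'e'  n0⇒n0
[18] read 'c'  n0⇒n1
[19] read 'e'  n1⇒n2
[20] read 'a'  n2⇒n3  → match P0@[18:20]
[21] read 'a'  n3⇒n0 (fail-walked)
[22] read 'c'  n0⇒n1
[23] read 'e'  n1⇒n2
[24] read 'a'  n2⇒n3  → match P0@[22:24]
[25] read 'e'  n3⇒n0 (fail-walked)
[26] read 'e'  n0⇒n0
[27] read 'c'  n0⇒n1
[28] read 'b'  n1⇒n4 (fail-walked)
[29] read 'd'  n4⇒n5
[30] read 'b'  n5⇒n4 (fail-walked)
[31] read 'd'  n4⇒n5
[32] read 'c'  n5⇒n6
[33] read 'd'  n6⇒n7
[34] read 'b'  n7⇒n8  → match P1@[30:34]
[35] read 'b'  n8⇒n4 (fail-walked)
[36] read 'd'  n4⇒n5
[37] read 'c'  n5⇒n6
[38] read 'd'  n6⇒n7
[39] read 'b'  n7⇒n8  → match P1@[35:39]
[40] read 'c'  n8⇒n1 (fail-walked)
[41] read 'e'  n1⇒n2
[42] read 'a'  n2⇒n3  → match P0@[40:42]
[43] read 'a'  n3⇒n0 (fail-walked)
[44] read 'e'  n0⇒n0
[45] read 'd'  n0⇒n0
[46] read 'e'  n0⇒n0
[47] read 'b'  n0⇒n4
[48] read 'd'  n4⇒n5
[49] read 'c'  n5⇒n6
[50] read 'd'  n6⇒n7
[51] read 'b'  n7⇒n8  → match P1@[47:51]
[52] read 'b'  n8⇒n4 (fail-walked)
[53] read 'c'  n4⇒n1 (fail-walked)
[54] read 'c'  n1⇒n1 (fail-walked)
[55] read 'b'  n1⇒n4 (fail-walked)
[56] read 'd'  n4⇒n5
[57] read 'c'  n5⇒n6
[58] read 'd'  n6⇒n7
[59] read 'b'  n7⇒n8  → match P1@[55:59]
[60] read 'd'  n8⇒n5 (fail-walked)
[61] read 'b'  n5⇒n4 (fail-walked)
[62] read 'a'  n4⇒n0 (fail-walked)
[63] read 'b'  n0⇒n4
[64] read 'c'  n4⇒n1 (fail-walked)
[65] read 'e'  n1⇒n2
[66] read 'a'  n2⇒n3  → match P0@[64:66]

Result: [[4,0],[12,1],[15,0],[20,0],[24,0],[34,1],[39,1],[42,0],[51,1],[59,1],[66,0]]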